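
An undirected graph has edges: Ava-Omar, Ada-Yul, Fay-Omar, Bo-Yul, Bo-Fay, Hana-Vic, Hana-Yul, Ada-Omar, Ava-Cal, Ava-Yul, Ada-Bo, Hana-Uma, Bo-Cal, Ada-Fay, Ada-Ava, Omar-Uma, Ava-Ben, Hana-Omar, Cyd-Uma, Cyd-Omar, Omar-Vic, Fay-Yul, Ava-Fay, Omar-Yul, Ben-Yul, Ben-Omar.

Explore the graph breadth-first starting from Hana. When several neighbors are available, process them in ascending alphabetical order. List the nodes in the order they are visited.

Visit Hana; enqueue Omar, Uma, Vic, Yul → queue [Omar, Uma, Vic, Yul]
Visit Omar; enqueue Ada, Ava, Ben, Cyd, Fay → queue [Uma, Vic, Yul, Ada, Ava, Ben, Cyd, Fay]
Visit Uma → queue [Vic, Yul, Ada, Ava, Ben, Cyd, Fay]
Visit Vic → queue [Yul, Ada, Ava, Ben, Cyd, Fay]
Visit Yul; enqueue Bo → queue [Ada, Ava, Ben, Cyd, Fay, Bo]
Visit Ada → queue [Ava, Ben, Cyd, Fay, Bo]
Visit Ava; enqueue Cal → queue [Ben, Cyd, Fay, Bo, Cal]
Visit Ben → queue [Cyd, Fay, Bo, Cal]
Visit Cyd → queue [Fay, Bo, Cal]
Visit Fay → queue [Bo, Cal]
Visit Bo → queue [Cal]
Visit Cal → queue []

Hana -> Omar -> Uma -> Vic -> Yul -> Ada -> Ava -> Ben -> Cyd -> Fay -> Bo -> Cal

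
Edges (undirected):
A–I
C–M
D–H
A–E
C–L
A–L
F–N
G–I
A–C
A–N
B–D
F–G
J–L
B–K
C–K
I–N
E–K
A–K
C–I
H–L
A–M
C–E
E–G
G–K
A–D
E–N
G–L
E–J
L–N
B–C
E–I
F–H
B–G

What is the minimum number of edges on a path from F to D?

Level 0: F
Level 1: G, H, N
Level 2: A, B, D, E, I, K, L
Level 3: C, J, M
D first appears at level 2.

2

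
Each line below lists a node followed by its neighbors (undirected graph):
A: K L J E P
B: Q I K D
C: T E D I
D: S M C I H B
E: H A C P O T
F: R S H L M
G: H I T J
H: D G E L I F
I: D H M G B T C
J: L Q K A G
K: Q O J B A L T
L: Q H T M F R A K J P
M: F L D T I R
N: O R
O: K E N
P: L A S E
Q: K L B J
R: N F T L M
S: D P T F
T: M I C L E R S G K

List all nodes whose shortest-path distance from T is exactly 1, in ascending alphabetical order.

C, E, G, I, K, L, M, R, S

Level 0: T
Level 1: C, E, G, I, K, L, M, R, S
Level 2: A, B, D, F, H, J, N, O, P, Q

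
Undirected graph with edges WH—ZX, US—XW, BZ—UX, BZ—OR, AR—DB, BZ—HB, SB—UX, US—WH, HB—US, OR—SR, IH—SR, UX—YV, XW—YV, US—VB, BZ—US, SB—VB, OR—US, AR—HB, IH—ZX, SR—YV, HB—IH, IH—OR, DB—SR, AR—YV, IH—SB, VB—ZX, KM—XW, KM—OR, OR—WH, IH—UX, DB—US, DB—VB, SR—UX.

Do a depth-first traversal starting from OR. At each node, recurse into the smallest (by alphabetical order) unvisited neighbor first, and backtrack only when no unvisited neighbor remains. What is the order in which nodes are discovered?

OR → BZ → HB → AR → DB → SR → IH → SB → UX → YV → XW → KM → US → VB → ZX → WH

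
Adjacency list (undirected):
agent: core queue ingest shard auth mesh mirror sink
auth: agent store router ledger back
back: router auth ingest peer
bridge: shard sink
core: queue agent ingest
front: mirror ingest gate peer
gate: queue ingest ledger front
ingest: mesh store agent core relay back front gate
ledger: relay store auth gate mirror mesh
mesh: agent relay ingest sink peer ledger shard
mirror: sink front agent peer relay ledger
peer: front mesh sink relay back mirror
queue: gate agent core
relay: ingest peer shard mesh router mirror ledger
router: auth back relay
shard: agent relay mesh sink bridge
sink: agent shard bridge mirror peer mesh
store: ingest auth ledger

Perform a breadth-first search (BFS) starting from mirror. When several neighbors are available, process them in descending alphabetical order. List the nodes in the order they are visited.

Visit mirror; enqueue sink, relay, peer, ledger, front, agent → queue [sink, relay, peer, ledger, front, agent]
Visit sink; enqueue shard, mesh, bridge → queue [relay, peer, ledger, front, agent, shard, mesh, bridge]
Visit relay; enqueue router, ingest → queue [peer, ledger, front, agent, shard, mesh, bridge, router, ingest]
Visit peer; enqueue back → queue [ledger, front, agent, shard, mesh, bridge, router, ingest, back]
Visit ledger; enqueue store, gate, auth → queue [front, agent, shard, mesh, bridge, router, ingest, back, store, gate, auth]
Visit front → queue [agent, shard, mesh, bridge, router, ingest, back, store, gate, auth]
Visit agent; enqueue queue, core → queue [shard, mesh, bridge, router, ingest, back, store, gate, auth, queue, core]
Visit shard → queue [mesh, bridge, router, ingest, back, store, gate, auth, queue, core]
Visit mesh → queue [bridge, router, ingest, back, store, gate, auth, queue, core]
Visit bridge → queue [router, ingest, back, store, gate, auth, queue, core]
Visit router → queue [ingest, back, store, gate, auth, queue, core]
Visit ingest → queue [back, store, gate, auth, queue, core]
Visit back → queue [store, gate, auth, queue, core]
Visit store → queue [gate, auth, queue, core]
Visit gate → queue [auth, queue, core]
Visit auth → queue [queue, core]
Visit queue → queue [core]
Visit core → queue []

mirror → sink → relay → peer → ledger → front → agent → shard → mesh → bridge → router → ingest → back → store → gate → auth → queue → core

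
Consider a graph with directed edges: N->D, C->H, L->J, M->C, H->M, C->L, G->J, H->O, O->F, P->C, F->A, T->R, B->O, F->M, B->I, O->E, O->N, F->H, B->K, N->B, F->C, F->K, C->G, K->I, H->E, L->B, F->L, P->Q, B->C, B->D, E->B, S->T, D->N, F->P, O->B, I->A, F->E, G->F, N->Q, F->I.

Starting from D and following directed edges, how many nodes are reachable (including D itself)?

17

BFS from D visits: D, N, Q, B, O, K, I, C, F, E, A, L, H, G, P, M, J
Reachable nodes: 17 of 20 total.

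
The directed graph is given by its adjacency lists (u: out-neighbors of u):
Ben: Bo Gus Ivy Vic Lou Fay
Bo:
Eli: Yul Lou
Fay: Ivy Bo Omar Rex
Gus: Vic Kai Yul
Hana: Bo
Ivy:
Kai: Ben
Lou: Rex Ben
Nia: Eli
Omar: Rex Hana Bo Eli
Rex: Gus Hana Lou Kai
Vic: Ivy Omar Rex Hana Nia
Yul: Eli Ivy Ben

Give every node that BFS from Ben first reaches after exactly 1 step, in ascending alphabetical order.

Bo, Fay, Gus, Ivy, Lou, Vic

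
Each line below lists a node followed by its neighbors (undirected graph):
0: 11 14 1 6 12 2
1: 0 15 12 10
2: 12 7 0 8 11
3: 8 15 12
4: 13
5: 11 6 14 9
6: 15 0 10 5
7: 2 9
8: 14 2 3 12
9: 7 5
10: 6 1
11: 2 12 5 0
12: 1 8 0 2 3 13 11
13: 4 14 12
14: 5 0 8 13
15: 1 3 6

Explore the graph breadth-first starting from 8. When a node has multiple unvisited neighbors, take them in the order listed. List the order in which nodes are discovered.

8 → 14 → 2 → 3 → 12 → 5 → 0 → 13 → 7 → 11 → 15 → 1 → 6 → 9 → 4 → 10

Visit 8; enqueue 14, 2, 3, 12 → queue [14, 2, 3, 12]
Visit 14; enqueue 5, 0, 13 → queue [2, 3, 12, 5, 0, 13]
Visit 2; enqueue 7, 11 → queue [3, 12, 5, 0, 13, 7, 11]
Visit 3; enqueue 15 → queue [12, 5, 0, 13, 7, 11, 15]
Visit 12; enqueue 1 → queue [5, 0, 13, 7, 11, 15, 1]
Visit 5; enqueue 6, 9 → queue [0, 13, 7, 11, 15, 1, 6, 9]
Visit 0 → queue [13, 7, 11, 15, 1, 6, 9]
Visit 13; enqueue 4 → queue [7, 11, 15, 1, 6, 9, 4]
Visit 7 → queue [11, 15, 1, 6, 9, 4]
Visit 11 → queue [15, 1, 6, 9, 4]
Visit 15 → queue [1, 6, 9, 4]
Visit 1; enqueue 10 → queue [6, 9, 4, 10]
Visit 6 → queue [9, 4, 10]
Visit 9 → queue [4, 10]
Visit 4 → queue [10]
Visit 10 → queue []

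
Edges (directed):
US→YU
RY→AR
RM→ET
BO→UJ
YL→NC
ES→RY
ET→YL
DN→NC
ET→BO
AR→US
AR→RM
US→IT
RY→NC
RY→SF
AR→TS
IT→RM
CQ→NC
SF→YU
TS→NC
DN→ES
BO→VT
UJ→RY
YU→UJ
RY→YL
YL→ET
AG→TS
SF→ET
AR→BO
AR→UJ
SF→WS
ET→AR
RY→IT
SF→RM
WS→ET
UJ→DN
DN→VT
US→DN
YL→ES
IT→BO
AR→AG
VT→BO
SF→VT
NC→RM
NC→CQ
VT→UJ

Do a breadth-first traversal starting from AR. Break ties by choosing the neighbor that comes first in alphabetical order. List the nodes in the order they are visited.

Visit AR; enqueue AG, BO, RM, TS, UJ, US → queue [AG, BO, RM, TS, UJ, US]
Visit AG → queue [BO, RM, TS, UJ, US]
Visit BO; enqueue VT → queue [RM, TS, UJ, US, VT]
Visit RM; enqueue ET → queue [TS, UJ, US, VT, ET]
Visit TS; enqueue NC → queue [UJ, US, VT, ET, NC]
Visit UJ; enqueue DN, RY → queue [US, VT, ET, NC, DN, RY]
Visit US; enqueue IT, YU → queue [VT, ET, NC, DN, RY, IT, YU]
Visit VT → queue [ET, NC, DN, RY, IT, YU]
Visit ET; enqueue YL → queue [NC, DN, RY, IT, YU, YL]
Visit NC; enqueue CQ → queue [DN, RY, IT, YU, YL, CQ]
Visit DN; enqueue ES → queue [RY, IT, YU, YL, CQ, ES]
Visit RY; enqueue SF → queue [IT, YU, YL, CQ, ES, SF]
Visit IT → queue [YU, YL, CQ, ES, SF]
Visit YU → queue [YL, CQ, ES, SF]
Visit YL → queue [CQ, ES, SF]
Visit CQ → queue [ES, SF]
Visit ES → queue [SF]
Visit SF; enqueue WS → queue [WS]
Visit WS → queue []

AR AG BO RM TS UJ US VT ET NC DN RY IT YU YL CQ ES SF WS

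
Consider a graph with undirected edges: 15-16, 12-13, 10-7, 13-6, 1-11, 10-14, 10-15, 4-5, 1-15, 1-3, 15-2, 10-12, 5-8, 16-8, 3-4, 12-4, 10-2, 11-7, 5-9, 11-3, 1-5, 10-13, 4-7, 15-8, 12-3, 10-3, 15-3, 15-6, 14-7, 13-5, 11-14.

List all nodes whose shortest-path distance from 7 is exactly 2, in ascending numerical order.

Level 0: 7
Level 1: 4, 10, 11, 14
Level 2: 1, 2, 3, 5, 12, 13, 15
Level 3: 6, 8, 9, 16

1, 2, 3, 5, 12, 13, 15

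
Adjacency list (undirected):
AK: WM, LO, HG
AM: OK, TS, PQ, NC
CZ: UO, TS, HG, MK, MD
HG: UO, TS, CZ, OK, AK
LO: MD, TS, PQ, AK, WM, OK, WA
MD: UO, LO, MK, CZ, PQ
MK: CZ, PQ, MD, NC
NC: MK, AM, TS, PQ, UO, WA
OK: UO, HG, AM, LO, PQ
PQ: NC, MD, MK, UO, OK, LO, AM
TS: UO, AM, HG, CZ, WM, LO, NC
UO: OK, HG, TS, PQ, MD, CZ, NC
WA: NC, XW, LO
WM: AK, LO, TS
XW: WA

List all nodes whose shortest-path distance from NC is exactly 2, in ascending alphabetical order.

CZ, HG, LO, MD, OK, WM, XW

Level 0: NC
Level 1: AM, MK, PQ, TS, UO, WA
Level 2: CZ, HG, LO, MD, OK, WM, XW
Level 3: AK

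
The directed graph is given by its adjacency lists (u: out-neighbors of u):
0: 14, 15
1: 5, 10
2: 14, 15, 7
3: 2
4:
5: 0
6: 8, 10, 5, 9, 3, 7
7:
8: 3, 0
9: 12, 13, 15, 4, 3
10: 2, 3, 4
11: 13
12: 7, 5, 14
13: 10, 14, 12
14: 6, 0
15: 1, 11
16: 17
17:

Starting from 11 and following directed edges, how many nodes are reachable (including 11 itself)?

16

BFS from 11 visits: 11, 13, 10, 14, 12, 2, 3, 4, 6, 0, 7, 5, 15, 8, 9, 1
Reachable nodes: 16 of 18 total.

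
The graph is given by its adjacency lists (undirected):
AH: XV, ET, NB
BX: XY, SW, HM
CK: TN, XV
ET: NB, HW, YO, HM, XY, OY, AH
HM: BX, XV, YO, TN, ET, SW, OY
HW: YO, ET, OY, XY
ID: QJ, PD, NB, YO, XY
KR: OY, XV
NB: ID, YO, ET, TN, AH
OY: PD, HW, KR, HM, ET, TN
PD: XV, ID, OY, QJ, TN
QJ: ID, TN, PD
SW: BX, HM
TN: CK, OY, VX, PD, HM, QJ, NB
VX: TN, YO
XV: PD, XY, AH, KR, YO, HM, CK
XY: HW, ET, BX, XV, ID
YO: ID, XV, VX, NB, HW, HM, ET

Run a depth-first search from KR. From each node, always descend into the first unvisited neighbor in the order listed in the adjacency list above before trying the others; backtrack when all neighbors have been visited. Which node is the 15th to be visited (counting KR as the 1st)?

Visit KR
KR → OY
OY → PD
PD → XV
XV → XY
XY → HW
HW → YO
YO → ID
ID → QJ
QJ → TN
TN → CK
TN → VX
TN → HM
HM → BX
BX → SW
HM → ET
ET → NB
NB → AH

Visit order: KR, OY, PD, XV, XY, HW, YO, ID, QJ, TN, CK, VX, HM, BX, SW, ET, NB, AH

SW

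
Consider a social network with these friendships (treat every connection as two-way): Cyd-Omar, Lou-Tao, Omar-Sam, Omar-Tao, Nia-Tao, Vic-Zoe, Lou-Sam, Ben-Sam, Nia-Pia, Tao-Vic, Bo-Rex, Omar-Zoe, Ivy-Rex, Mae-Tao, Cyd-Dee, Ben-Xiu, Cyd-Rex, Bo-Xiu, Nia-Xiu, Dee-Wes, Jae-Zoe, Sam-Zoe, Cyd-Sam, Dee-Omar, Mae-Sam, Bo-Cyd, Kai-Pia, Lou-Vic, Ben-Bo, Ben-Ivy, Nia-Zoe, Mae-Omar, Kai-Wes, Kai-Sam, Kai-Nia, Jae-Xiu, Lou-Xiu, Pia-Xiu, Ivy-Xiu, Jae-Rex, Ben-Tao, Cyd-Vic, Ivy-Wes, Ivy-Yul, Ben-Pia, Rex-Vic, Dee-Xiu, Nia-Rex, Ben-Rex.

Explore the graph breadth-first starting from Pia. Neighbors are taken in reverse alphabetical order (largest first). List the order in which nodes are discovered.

Visit Pia; enqueue Xiu, Nia, Kai, Ben → queue [Xiu, Nia, Kai, Ben]
Visit Xiu; enqueue Lou, Jae, Ivy, Dee, Bo → queue [Nia, Kai, Ben, Lou, Jae, Ivy, Dee, Bo]
Visit Nia; enqueue Zoe, Tao, Rex → queue [Kai, Ben, Lou, Jae, Ivy, Dee, Bo, Zoe, Tao, Rex]
Visit Kai; enqueue Wes, Sam → queue [Ben, Lou, Jae, Ivy, Dee, Bo, Zoe, Tao, Rex, Wes, Sam]
Visit Ben → queue [Lou, Jae, Ivy, Dee, Bo, Zoe, Tao, Rex, Wes, Sam]
Visit Lou; enqueue Vic → queue [Jae, Ivy, Dee, Bo, Zoe, Tao, Rex, Wes, Sam, Vic]
Visit Jae → queue [Ivy, Dee, Bo, Zoe, Tao, Rex, Wes, Sam, Vic]
Visit Ivy; enqueue Yul → queue [Dee, Bo, Zoe, Tao, Rex, Wes, Sam, Vic, Yul]
Visit Dee; enqueue Omar, Cyd → queue [Bo, Zoe, Tao, Rex, Wes, Sam, Vic, Yul, Omar, Cyd]
Visit Bo → queue [Zoe, Tao, Rex, Wes, Sam, Vic, Yul, Omar, Cyd]
Visit Zoe → queue [Tao, Rex, Wes, Sam, Vic, Yul, Omar, Cyd]
Visit Tao; enqueue Mae → queue [Rex, Wes, Sam, Vic, Yul, Omar, Cyd, Mae]
Visit Rex → queue [Wes, Sam, Vic, Yul, Omar, Cyd, Mae]
Visit Wes → queue [Sam, Vic, Yul, Omar, Cyd, Mae]
Visit Sam → queue [Vic, Yul, Omar, Cyd, Mae]
Visit Vic → queue [Yul, Omar, Cyd, Mae]
Visit Yul → queue [Omar, Cyd, Mae]
Visit Omar → queue [Cyd, Mae]
Visit Cyd → queue [Mae]
Visit Mae → queue []

Pia, Xiu, Nia, Kai, Ben, Lou, Jae, Ivy, Dee, Bo, Zoe, Tao, Rex, Wes, Sam, Vic, Yul, Omar, Cyd, Mae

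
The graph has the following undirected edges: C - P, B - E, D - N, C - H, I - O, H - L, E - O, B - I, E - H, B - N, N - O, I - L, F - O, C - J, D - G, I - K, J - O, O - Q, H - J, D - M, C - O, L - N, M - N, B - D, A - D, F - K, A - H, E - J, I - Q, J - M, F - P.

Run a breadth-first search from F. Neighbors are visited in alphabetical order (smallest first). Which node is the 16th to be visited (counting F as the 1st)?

Visit F; enqueue K, O, P → queue [K, O, P]
Visit K; enqueue I → queue [O, P, I]
Visit O; enqueue C, E, J, N, Q → queue [P, I, C, E, J, N, Q]
Visit P → queue [I, C, E, J, N, Q]
Visit I; enqueue B, L → queue [C, E, J, N, Q, B, L]
Visit C; enqueue H → queue [E, J, N, Q, B, L, H]
Visit E → queue [J, N, Q, B, L, H]
Visit J; enqueue M → queue [N, Q, B, L, H, M]
Visit N; enqueue D → queue [Q, B, L, H, M, D]
Visit Q → queue [B, L, H, M, D]
Visit B → queue [L, H, M, D]
Visit L → queue [H, M, D]
Visit H; enqueue A → queue [M, D, A]
Visit M → queue [D, A]
Visit D; enqueue G → queue [A, G]
Visit A → queue [G]
Visit G → queue []

Visit order: F, K, O, P, I, C, E, J, N, Q, B, L, H, M, D, A, G

A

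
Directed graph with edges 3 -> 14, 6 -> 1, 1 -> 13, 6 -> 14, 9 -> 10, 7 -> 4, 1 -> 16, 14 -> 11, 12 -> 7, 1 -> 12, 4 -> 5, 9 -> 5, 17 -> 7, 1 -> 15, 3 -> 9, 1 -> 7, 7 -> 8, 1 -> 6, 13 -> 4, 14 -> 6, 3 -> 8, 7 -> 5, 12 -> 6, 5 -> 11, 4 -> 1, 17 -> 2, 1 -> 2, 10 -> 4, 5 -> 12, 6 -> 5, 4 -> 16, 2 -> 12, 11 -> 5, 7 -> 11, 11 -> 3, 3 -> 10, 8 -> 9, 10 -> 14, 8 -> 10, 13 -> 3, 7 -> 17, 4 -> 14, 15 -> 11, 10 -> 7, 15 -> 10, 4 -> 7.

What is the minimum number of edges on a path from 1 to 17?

Level 0: 1
Level 1: 2, 6, 7, 12, 13, 15, 16
Level 2: 3, 4, 5, 8, 10, 11, 14, 17
Level 3: 9
17 first appears at level 2.

2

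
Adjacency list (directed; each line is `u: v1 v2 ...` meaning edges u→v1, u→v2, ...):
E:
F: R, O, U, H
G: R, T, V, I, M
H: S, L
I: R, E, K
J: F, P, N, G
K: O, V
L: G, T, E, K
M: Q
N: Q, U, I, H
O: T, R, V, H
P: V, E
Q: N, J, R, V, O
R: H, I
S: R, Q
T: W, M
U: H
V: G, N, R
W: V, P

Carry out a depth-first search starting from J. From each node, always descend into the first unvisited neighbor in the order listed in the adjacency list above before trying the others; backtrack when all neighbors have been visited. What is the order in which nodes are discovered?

J → F → R → H → S → Q → N → U → I → E → K → O → T → W → V → G → M → P → L

Visit J
J → F
F → R
R → H
H → S
S → Q
Q → N
N → U
N → I
I → E
I → K
K → O
O → T
T → W
W → V
V → G
G → M
W → P
H → L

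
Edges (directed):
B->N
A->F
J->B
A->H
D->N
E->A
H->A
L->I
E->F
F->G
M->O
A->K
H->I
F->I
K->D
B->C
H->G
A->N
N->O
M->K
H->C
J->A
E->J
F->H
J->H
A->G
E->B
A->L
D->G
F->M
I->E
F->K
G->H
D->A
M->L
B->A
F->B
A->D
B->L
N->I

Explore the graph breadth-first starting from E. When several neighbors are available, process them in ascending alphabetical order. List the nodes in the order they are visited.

E, A, B, F, J, D, G, H, K, L, N, C, I, M, O

Visit E; enqueue A, B, F, J → queue [A, B, F, J]
Visit A; enqueue D, G, H, K, L, N → queue [B, F, J, D, G, H, K, L, N]
Visit B; enqueue C → queue [F, J, D, G, H, K, L, N, C]
Visit F; enqueue I, M → queue [J, D, G, H, K, L, N, C, I, M]
Visit J → queue [D, G, H, K, L, N, C, I, M]
Visit D → queue [G, H, K, L, N, C, I, M]
Visit G → queue [H, K, L, N, C, I, M]
Visit H → queue [K, L, N, C, I, M]
Visit K → queue [L, N, C, I, M]
Visit L → queue [N, C, I, M]
Visit N; enqueue O → queue [C, I, M, O]
Visit C → queue [I, M, O]
Visit I → queue [M, O]
Visit M → queue [O]
Visit O → queue []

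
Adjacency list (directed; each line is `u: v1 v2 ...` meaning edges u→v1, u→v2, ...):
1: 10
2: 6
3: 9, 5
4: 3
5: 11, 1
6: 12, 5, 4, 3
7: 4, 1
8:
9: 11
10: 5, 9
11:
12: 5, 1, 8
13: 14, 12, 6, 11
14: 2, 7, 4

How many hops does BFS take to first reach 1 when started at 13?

Level 0: 13
Level 1: 6, 11, 12, 14
Level 2: 1, 2, 3, 4, 5, 7, 8
Level 3: 9, 10
1 first appears at level 2.

2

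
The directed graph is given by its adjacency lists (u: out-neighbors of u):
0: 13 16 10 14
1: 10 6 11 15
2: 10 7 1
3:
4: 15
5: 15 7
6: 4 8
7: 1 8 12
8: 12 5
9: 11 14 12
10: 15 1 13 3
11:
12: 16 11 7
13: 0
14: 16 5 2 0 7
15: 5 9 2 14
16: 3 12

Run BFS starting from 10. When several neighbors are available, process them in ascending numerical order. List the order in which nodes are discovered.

10 → 1 → 3 → 13 → 15 → 6 → 11 → 0 → 2 → 5 → 9 → 14 → 4 → 8 → 16 → 7 → 12

Visit 10; enqueue 1, 3, 13, 15 → queue [1, 3, 13, 15]
Visit 1; enqueue 6, 11 → queue [3, 13, 15, 6, 11]
Visit 3 → queue [13, 15, 6, 11]
Visit 13; enqueue 0 → queue [15, 6, 11, 0]
Visit 15; enqueue 2, 5, 9, 14 → queue [6, 11, 0, 2, 5, 9, 14]
Visit 6; enqueue 4, 8 → queue [11, 0, 2, 5, 9, 14, 4, 8]
Visit 11 → queue [0, 2, 5, 9, 14, 4, 8]
Visit 0; enqueue 16 → queue [2, 5, 9, 14, 4, 8, 16]
Visit 2; enqueue 7 → queue [5, 9, 14, 4, 8, 16, 7]
Visit 5 → queue [9, 14, 4, 8, 16, 7]
Visit 9; enqueue 12 → queue [14, 4, 8, 16, 7, 12]
Visit 14 → queue [4, 8, 16, 7, 12]
Visit 4 → queue [8, 16, 7, 12]
Visit 8 → queue [16, 7, 12]
Visit 16 → queue [7, 12]
Visit 7 → queue [12]
Visit 12 → queue []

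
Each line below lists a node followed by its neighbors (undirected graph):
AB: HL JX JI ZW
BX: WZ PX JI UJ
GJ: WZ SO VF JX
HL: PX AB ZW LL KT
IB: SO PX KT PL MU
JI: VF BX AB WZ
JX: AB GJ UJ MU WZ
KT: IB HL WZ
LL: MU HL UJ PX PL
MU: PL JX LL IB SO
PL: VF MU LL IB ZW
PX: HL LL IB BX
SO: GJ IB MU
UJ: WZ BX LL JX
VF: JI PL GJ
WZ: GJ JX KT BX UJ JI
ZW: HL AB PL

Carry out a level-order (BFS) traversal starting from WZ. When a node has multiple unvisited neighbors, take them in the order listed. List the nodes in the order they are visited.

Visit WZ; enqueue GJ, JX, KT, BX, UJ, JI → queue [GJ, JX, KT, BX, UJ, JI]
Visit GJ; enqueue SO, VF → queue [JX, KT, BX, UJ, JI, SO, VF]
Visit JX; enqueue AB, MU → queue [KT, BX, UJ, JI, SO, VF, AB, MU]
Visit KT; enqueue IB, HL → queue [BX, UJ, JI, SO, VF, AB, MU, IB, HL]
Visit BX; enqueue PX → queue [UJ, JI, SO, VF, AB, MU, IB, HL, PX]
Visit UJ; enqueue LL → queue [JI, SO, VF, AB, MU, IB, HL, PX, LL]
Visit JI → queue [SO, VF, AB, MU, IB, HL, PX, LL]
Visit SO → queue [VF, AB, MU, IB, HL, PX, LL]
Visit VF; enqueue PL → queue [AB, MU, IB, HL, PX, LL, PL]
Visit AB; enqueue ZW → queue [MU, IB, HL, PX, LL, PL, ZW]
Visit MU → queue [IB, HL, PX, LL, PL, ZW]
Visit IB → queue [HL, PX, LL, PL, ZW]
Visit HL → queue [PX, LL, PL, ZW]
Visit PX → queue [LL, PL, ZW]
Visit LL → queue [PL, ZW]
Visit PL → queue [ZW]
Visit ZW → queue []

WZ -> GJ -> JX -> KT -> BX -> UJ -> JI -> SO -> VF -> AB -> MU -> IB -> HL -> PX -> LL -> PL -> ZW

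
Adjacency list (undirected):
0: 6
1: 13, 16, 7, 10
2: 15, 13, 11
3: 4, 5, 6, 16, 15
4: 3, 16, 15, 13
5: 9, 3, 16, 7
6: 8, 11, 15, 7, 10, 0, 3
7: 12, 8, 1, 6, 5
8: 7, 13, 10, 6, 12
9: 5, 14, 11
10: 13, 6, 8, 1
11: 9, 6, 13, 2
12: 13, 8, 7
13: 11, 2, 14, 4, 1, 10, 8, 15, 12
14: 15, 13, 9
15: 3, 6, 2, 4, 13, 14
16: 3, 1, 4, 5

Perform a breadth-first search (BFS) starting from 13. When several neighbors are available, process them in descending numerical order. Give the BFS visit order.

Visit 13; enqueue 15, 14, 12, 11, 10, 8, 4, 2, 1 → queue [15, 14, 12, 11, 10, 8, 4, 2, 1]
Visit 15; enqueue 6, 3 → queue [14, 12, 11, 10, 8, 4, 2, 1, 6, 3]
Visit 14; enqueue 9 → queue [12, 11, 10, 8, 4, 2, 1, 6, 3, 9]
Visit 12; enqueue 7 → queue [11, 10, 8, 4, 2, 1, 6, 3, 9, 7]
Visit 11 → queue [10, 8, 4, 2, 1, 6, 3, 9, 7]
Visit 10 → queue [8, 4, 2, 1, 6, 3, 9, 7]
Visit 8 → queue [4, 2, 1, 6, 3, 9, 7]
Visit 4; enqueue 16 → queue [2, 1, 6, 3, 9, 7, 16]
Visit 2 → queue [1, 6, 3, 9, 7, 16]
Visit 1 → queue [6, 3, 9, 7, 16]
Visit 6; enqueue 0 → queue [3, 9, 7, 16, 0]
Visit 3; enqueue 5 → queue [9, 7, 16, 0, 5]
Visit 9 → queue [7, 16, 0, 5]
Visit 7 → queue [16, 0, 5]
Visit 16 → queue [0, 5]
Visit 0 → queue [5]
Visit 5 → queue []

13 15 14 12 11 10 8 4 2 1 6 3 9 7 16 0 5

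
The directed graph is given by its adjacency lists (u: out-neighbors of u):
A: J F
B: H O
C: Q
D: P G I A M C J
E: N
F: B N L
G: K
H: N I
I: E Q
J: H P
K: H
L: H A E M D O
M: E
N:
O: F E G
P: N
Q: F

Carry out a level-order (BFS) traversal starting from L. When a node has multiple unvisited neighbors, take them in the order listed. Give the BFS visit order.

Visit L; enqueue H, A, E, M, D, O → queue [H, A, E, M, D, O]
Visit H; enqueue N, I → queue [A, E, M, D, O, N, I]
Visit A; enqueue J, F → queue [E, M, D, O, N, I, J, F]
Visit E → queue [M, D, O, N, I, J, F]
Visit M → queue [D, O, N, I, J, F]
Visit D; enqueue P, G, C → queue [O, N, I, J, F, P, G, C]
Visit O → queue [N, I, J, F, P, G, C]
Visit N → queue [I, J, F, P, G, C]
Visit I; enqueue Q → queue [J, F, P, G, C, Q]
Visit J → queue [F, P, G, C, Q]
Visit F; enqueue B → queue [P, G, C, Q, B]
Visit P → queue [G, C, Q, B]
Visit G; enqueue K → queue [C, Q, B, K]
Visit C → queue [Q, B, K]
Visit Q → queue [B, K]
Visit B → queue [K]
Visit K → queue []

L H A E M D O N I J F P G C Q B K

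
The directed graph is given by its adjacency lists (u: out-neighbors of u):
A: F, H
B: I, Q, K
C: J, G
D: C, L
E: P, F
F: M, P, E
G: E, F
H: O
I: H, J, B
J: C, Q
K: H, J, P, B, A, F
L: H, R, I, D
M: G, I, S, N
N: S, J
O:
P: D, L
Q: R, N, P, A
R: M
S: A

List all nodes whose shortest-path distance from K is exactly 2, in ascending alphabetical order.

Level 0: K
Level 1: A, B, F, H, J, P
Level 2: C, D, E, I, L, M, O, Q
Level 3: G, N, R, S

C, D, E, I, L, M, O, Q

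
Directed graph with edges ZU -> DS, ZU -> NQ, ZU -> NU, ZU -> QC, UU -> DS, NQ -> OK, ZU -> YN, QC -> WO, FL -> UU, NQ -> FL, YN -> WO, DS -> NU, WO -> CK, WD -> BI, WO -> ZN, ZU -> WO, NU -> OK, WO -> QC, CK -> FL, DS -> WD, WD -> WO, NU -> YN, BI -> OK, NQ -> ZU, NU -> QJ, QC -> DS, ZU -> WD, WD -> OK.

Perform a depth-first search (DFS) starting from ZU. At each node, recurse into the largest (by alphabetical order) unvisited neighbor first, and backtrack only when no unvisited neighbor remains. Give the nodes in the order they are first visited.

ZU, YN, WO, ZN, QC, DS, WD, OK, BI, NU, QJ, CK, FL, UU, NQ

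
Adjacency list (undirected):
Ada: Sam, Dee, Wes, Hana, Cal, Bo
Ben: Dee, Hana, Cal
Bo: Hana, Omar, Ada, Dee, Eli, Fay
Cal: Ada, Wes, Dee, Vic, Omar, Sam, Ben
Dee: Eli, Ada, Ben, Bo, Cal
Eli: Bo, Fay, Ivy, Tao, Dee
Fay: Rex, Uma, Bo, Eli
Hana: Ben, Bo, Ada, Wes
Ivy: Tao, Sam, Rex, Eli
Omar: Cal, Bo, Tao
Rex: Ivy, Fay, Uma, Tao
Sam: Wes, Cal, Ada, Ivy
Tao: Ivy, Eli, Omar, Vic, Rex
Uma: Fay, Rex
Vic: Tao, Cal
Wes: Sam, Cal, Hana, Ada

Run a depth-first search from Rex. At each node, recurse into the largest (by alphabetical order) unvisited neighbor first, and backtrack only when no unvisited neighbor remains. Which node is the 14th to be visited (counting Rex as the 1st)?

Omar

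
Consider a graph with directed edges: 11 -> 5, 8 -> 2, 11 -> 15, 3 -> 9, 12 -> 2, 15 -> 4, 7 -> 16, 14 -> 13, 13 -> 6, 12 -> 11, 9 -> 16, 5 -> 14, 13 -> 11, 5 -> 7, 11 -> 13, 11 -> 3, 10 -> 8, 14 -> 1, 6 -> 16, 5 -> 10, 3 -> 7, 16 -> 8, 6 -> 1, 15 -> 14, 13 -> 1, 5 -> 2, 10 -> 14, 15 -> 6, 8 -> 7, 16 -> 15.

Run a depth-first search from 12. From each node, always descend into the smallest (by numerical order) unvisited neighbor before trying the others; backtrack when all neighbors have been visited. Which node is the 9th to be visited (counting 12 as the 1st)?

Visit 12
12 → 2
12 → 11
11 → 3
3 → 7
7 → 16
16 → 8
16 → 15
15 → 4
15 → 6
6 → 1
15 → 14
14 → 13
3 → 9
11 → 5
5 → 10

Visit order: 12, 2, 11, 3, 7, 16, 8, 15, 4, 6, 1, 14, 13, 9, 5, 10

4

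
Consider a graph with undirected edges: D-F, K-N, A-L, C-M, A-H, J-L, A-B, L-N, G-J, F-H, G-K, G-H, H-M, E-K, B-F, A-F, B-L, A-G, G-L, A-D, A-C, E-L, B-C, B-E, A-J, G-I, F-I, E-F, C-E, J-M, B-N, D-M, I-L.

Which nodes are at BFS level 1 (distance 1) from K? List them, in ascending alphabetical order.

E, G, N

Level 0: K
Level 1: E, G, N
Level 2: A, B, C, F, H, I, J, L
Level 3: D, M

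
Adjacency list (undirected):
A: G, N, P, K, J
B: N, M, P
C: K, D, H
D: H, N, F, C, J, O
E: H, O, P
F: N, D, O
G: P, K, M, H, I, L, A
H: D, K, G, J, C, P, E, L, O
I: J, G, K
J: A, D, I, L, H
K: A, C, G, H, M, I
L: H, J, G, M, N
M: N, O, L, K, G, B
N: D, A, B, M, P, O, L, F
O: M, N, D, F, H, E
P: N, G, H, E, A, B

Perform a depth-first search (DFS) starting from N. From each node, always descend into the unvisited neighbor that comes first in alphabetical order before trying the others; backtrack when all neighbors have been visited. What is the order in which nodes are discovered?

N, A, G, H, C, D, F, O, E, P, B, M, K, I, J, L

Visit N
N → A
A → G
G → H
H → C
C → D
D → F
F → O
O → E
E → P
P → B
B → M
M → K
K → I
I → J
J → L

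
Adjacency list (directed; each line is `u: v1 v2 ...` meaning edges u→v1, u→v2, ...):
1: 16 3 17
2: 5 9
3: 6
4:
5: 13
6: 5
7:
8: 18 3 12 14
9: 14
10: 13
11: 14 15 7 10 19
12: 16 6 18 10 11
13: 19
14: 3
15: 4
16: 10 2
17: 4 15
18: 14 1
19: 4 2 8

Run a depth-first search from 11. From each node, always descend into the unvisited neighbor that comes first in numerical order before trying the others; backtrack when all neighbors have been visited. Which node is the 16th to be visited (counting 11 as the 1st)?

Visit 11
11 → 7
11 → 10
10 → 13
13 → 19
19 → 2
2 → 5
2 → 9
9 → 14
14 → 3
3 → 6
19 → 4
19 → 8
8 → 12
12 → 16
12 → 18
18 → 1
1 → 17
17 → 15

Visit order: 11, 7, 10, 13, 19, 2, 5, 9, 14, 3, 6, 4, 8, 12, 16, 18, 1, 17, 15

18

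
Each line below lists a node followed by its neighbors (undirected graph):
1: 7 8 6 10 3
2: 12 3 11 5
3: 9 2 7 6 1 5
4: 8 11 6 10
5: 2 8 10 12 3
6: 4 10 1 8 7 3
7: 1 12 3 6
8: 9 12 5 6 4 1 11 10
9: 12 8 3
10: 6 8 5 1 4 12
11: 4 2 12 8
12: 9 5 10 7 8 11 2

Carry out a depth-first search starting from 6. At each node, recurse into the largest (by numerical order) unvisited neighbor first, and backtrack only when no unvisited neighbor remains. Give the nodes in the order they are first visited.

6 10 12 11 8 9 3 7 1 5 2 4

Visit 6
6 → 10
10 → 12
12 → 11
11 → 8
8 → 9
9 → 3
3 → 7
7 → 1
3 → 5
5 → 2
8 → 4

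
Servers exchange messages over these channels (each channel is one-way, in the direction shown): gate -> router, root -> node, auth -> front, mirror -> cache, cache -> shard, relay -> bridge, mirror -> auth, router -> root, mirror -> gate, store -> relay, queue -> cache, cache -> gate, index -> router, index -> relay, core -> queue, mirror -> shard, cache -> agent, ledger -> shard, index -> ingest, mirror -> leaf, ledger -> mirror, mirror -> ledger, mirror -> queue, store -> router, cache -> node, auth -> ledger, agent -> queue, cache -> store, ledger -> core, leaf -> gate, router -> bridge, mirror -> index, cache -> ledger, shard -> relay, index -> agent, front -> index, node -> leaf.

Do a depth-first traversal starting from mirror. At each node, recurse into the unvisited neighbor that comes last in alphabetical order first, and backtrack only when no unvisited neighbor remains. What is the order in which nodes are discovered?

Visit mirror
mirror → shard
shard → relay
relay → bridge
mirror → queue
queue → cache
cache → store
store → router
router → root
root → node
node → leaf
leaf → gate
cache → ledger
ledger → core
cache → agent
mirror → index
index → ingest
mirror → auth
auth → front

mirror → shard → relay → bridge → queue → cache → store → router → root → node → leaf → gate → ledger → core → agent → index → ingest → auth → front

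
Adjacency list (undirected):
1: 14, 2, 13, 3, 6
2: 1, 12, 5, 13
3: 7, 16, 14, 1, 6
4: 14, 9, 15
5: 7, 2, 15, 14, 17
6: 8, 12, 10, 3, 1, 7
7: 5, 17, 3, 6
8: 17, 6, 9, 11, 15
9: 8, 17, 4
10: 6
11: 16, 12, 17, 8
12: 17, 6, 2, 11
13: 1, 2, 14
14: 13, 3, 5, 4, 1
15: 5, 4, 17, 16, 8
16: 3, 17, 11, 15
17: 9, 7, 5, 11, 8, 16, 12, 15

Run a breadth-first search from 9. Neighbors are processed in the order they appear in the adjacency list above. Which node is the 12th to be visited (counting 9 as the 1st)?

Visit 9; enqueue 8, 17, 4 → queue [8, 17, 4]
Visit 8; enqueue 6, 11, 15 → queue [17, 4, 6, 11, 15]
Visit 17; enqueue 7, 5, 16, 12 → queue [4, 6, 11, 15, 7, 5, 16, 12]
Visit 4; enqueue 14 → queue [6, 11, 15, 7, 5, 16, 12, 14]
Visit 6; enqueue 10, 3, 1 → queue [11, 15, 7, 5, 16, 12, 14, 10, 3, 1]
Visit 11 → queue [15, 7, 5, 16, 12, 14, 10, 3, 1]
Visit 15 → queue [7, 5, 16, 12, 14, 10, 3, 1]
Visit 7 → queue [5, 16, 12, 14, 10, 3, 1]
Visit 5; enqueue 2 → queue [16, 12, 14, 10, 3, 1, 2]
Visit 16 → queue [12, 14, 10, 3, 1, 2]
Visit 12 → queue [14, 10, 3, 1, 2]
Visit 14; enqueue 13 → queue [10, 3, 1, 2, 13]
Visit 10 → queue [3, 1, 2, 13]
Visit 3 → queue [1, 2, 13]
Visit 1 → queue [2, 13]
Visit 2 → queue [13]
Visit 13 → queue []

Visit order: 9, 8, 17, 4, 6, 11, 15, 7, 5, 16, 12, 14, 10, 3, 1, 2, 13

14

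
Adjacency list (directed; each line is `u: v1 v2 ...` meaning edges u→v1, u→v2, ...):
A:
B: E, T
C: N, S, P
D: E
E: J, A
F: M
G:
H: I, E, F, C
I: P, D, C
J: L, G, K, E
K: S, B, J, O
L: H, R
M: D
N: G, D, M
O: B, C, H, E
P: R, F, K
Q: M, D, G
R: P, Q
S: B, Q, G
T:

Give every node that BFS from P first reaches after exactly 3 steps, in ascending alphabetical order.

C, D, E, G, H, L, T

Level 0: P
Level 1: F, K, R
Level 2: B, J, M, O, Q, S
Level 3: C, D, E, G, H, L, T
Level 4: A, I, N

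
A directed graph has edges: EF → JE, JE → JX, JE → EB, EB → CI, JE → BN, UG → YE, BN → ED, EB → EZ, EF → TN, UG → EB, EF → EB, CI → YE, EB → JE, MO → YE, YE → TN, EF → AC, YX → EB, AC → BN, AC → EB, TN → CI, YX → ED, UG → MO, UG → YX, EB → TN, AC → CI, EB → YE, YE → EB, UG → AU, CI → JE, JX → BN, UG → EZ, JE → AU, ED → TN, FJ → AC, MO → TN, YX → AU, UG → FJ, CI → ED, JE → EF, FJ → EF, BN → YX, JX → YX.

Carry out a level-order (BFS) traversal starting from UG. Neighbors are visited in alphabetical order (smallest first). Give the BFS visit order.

Visit UG; enqueue AU, EB, EZ, FJ, MO, YE, YX → queue [AU, EB, EZ, FJ, MO, YE, YX]
Visit AU → queue [EB, EZ, FJ, MO, YE, YX]
Visit EB; enqueue CI, JE, TN → queue [EZ, FJ, MO, YE, YX, CI, JE, TN]
Visit EZ → queue [FJ, MO, YE, YX, CI, JE, TN]
Visit FJ; enqueue AC, EF → queue [MO, YE, YX, CI, JE, TN, AC, EF]
Visit MO → queue [YE, YX, CI, JE, TN, AC, EF]
Visit YE → queue [YX, CI, JE, TN, AC, EF]
Visit YX; enqueue ED → queue [CI, JE, TN, AC, EF, ED]
Visit CI → queue [JE, TN, AC, EF, ED]
Visit JE; enqueue BN, JX → queue [TN, AC, EF, ED, BN, JX]
Visit TN → queue [AC, EF, ED, BN, JX]
Visit AC → queue [EF, ED, BN, JX]
Visit EF → queue [ED, BN, JX]
Visit ED → queue [BN, JX]
Visit BN → queue [JX]
Visit JX → queue []

UG -> AU -> EB -> EZ -> FJ -> MO -> YE -> YX -> CI -> JE -> TN -> AC -> EF -> ED -> BN -> JX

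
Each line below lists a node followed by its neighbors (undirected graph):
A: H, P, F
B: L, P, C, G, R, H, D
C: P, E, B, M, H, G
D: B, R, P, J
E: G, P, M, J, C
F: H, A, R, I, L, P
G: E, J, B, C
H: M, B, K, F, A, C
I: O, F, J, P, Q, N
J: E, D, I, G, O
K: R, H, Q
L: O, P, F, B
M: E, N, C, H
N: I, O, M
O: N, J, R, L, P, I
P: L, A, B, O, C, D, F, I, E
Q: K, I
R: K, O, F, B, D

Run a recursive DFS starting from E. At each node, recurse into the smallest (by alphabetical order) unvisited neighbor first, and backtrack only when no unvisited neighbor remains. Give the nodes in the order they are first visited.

Visit E
E → C
C → B
B → D
D → J
J → G
J → I
I → F
F → A
A → H
H → K
K → Q
K → R
R → O
O → L
L → P
O → N
N → M

E, C, B, D, J, G, I, F, A, H, K, Q, R, O, L, P, N, M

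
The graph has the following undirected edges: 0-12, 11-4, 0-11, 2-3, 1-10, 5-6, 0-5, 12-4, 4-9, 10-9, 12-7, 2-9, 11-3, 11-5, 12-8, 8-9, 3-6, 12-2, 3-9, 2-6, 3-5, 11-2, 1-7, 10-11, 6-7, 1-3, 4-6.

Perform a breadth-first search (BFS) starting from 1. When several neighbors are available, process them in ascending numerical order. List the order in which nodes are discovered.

Visit 1; enqueue 3, 7, 10 → queue [3, 7, 10]
Visit 3; enqueue 2, 5, 6, 9, 11 → queue [7, 10, 2, 5, 6, 9, 11]
Visit 7; enqueue 12 → queue [10, 2, 5, 6, 9, 11, 12]
Visit 10 → queue [2, 5, 6, 9, 11, 12]
Visit 2 → queue [5, 6, 9, 11, 12]
Visit 5; enqueue 0 → queue [6, 9, 11, 12, 0]
Visit 6; enqueue 4 → queue [9, 11, 12, 0, 4]
Visit 9; enqueue 8 → queue [11, 12, 0, 4, 8]
Visit 11 → queue [12, 0, 4, 8]
Visit 12 → queue [0, 4, 8]
Visit 0 → queue [4, 8]
Visit 4 → queue [8]
Visit 8 → queue []

1 3 7 10 2 5 6 9 11 12 0 4 8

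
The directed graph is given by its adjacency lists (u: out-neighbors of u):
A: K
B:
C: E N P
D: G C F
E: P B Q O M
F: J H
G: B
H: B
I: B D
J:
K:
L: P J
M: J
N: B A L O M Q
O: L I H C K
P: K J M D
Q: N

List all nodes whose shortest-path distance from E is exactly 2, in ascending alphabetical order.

C, D, H, I, J, K, L, N

Level 0: E
Level 1: B, M, O, P, Q
Level 2: C, D, H, I, J, K, L, N
Level 3: A, F, G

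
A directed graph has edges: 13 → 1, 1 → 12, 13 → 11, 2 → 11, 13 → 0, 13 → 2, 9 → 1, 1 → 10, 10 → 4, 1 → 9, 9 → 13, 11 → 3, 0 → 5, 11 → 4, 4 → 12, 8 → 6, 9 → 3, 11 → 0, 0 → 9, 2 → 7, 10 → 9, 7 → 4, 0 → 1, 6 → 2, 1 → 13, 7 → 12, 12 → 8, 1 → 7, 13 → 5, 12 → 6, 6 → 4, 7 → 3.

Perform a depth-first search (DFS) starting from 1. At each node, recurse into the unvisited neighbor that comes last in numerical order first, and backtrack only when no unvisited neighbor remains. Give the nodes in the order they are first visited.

1 -> 13 -> 11 -> 4 -> 12 -> 8 -> 6 -> 2 -> 7 -> 3 -> 0 -> 9 -> 5 -> 10

Visit 1
1 → 13
13 → 11
11 → 4
4 → 12
12 → 8
8 → 6
6 → 2
2 → 7
7 → 3
11 → 0
0 → 9
0 → 5
1 → 10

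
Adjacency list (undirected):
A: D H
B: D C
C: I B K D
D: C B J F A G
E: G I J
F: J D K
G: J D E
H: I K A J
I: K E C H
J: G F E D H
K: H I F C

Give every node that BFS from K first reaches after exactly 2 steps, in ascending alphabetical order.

Level 0: K
Level 1: C, F, H, I
Level 2: A, B, D, E, J
Level 3: G

A, B, D, E, J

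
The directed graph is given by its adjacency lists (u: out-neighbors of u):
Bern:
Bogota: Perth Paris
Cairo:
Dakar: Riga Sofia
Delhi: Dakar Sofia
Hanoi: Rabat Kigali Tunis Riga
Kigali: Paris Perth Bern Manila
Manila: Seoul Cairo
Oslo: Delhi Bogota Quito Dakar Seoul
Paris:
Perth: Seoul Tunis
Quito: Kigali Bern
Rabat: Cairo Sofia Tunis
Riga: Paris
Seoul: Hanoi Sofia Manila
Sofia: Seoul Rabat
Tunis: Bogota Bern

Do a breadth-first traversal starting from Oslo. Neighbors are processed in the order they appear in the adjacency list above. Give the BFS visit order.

Oslo, Delhi, Bogota, Quito, Dakar, Seoul, Sofia, Perth, Paris, Kigali, Bern, Riga, Hanoi, Manila, Rabat, Tunis, Cairo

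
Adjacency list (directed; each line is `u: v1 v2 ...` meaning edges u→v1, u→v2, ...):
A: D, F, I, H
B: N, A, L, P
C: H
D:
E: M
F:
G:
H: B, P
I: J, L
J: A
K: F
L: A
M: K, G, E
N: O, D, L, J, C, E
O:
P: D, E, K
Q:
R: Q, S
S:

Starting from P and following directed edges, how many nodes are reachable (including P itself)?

7

BFS from P visits: P, K, E, D, F, M, G
Reachable nodes: 7 of 19 total.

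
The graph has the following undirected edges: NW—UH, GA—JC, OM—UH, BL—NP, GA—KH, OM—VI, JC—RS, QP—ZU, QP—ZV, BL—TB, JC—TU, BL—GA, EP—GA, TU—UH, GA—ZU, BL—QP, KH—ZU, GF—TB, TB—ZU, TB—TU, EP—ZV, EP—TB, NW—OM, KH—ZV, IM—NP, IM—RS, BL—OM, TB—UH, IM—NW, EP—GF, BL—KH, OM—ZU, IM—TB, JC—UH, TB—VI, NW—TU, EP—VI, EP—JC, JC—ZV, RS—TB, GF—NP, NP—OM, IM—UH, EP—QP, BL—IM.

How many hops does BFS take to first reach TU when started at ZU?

Level 0: ZU
Level 1: GA, KH, OM, QP, TB
Level 2: BL, EP, GF, IM, JC, NP, NW, RS, TU, UH, VI, ZV
TU first appears at level 2.

2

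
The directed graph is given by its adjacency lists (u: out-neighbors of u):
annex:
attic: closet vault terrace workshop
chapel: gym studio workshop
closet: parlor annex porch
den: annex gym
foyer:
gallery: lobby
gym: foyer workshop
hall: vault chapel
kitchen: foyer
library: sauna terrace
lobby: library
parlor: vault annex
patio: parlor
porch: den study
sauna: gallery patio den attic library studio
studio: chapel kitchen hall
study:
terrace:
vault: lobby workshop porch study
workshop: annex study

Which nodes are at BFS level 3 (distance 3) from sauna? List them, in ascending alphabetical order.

Level 0: sauna
Level 1: attic, den, gallery, library, patio, studio
Level 2: annex, chapel, closet, gym, hall, kitchen, lobby, parlor, terrace, vault, workshop
Level 3: foyer, porch, study

foyer, porch, study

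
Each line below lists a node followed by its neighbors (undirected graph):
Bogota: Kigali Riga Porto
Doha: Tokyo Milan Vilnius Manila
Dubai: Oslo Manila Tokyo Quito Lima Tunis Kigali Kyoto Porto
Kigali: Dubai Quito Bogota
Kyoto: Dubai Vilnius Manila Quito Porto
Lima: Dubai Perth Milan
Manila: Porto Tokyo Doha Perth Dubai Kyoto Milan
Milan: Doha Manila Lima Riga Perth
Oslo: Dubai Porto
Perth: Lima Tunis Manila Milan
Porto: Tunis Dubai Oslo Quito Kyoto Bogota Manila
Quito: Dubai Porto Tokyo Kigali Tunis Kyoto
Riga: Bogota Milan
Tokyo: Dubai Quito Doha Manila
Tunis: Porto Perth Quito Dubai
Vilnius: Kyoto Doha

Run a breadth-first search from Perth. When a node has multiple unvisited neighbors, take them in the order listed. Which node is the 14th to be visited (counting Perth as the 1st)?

Kigali

Visit Perth; enqueue Lima, Tunis, Manila, Milan → queue [Lima, Tunis, Manila, Milan]
Visit Lima; enqueue Dubai → queue [Tunis, Manila, Milan, Dubai]
Visit Tunis; enqueue Porto, Quito → queue [Manila, Milan, Dubai, Porto, Quito]
Visit Manila; enqueue Tokyo, Doha, Kyoto → queue [Milan, Dubai, Porto, Quito, Tokyo, Doha, Kyoto]
Visit Milan; enqueue Riga → queue [Dubai, Porto, Quito, Tokyo, Doha, Kyoto, Riga]
Visit Dubai; enqueue Oslo, Kigali → queue [Porto, Quito, Tokyo, Doha, Kyoto, Riga, Oslo, Kigali]
Visit Porto; enqueue Bogota → queue [Quito, Tokyo, Doha, Kyoto, Riga, Oslo, Kigali, Bogota]
Visit Quito → queue [Tokyo, Doha, Kyoto, Riga, Oslo, Kigali, Bogota]
Visit Tokyo → queue [Doha, Kyoto, Riga, Oslo, Kigali, Bogota]
Visit Doha; enqueue Vilnius → queue [Kyoto, Riga, Oslo, Kigali, Bogota, Vilnius]
Visit Kyoto → queue [Riga, Oslo, Kigali, Bogota, Vilnius]
Visit Riga → queue [Oslo, Kigali, Bogota, Vilnius]
Visit Oslo → queue [Kigali, Bogota, Vilnius]
Visit Kigali → queue [Bogota, Vilnius]
Visit Bogota → queue [Vilnius]
Visit Vilnius → queue []

Visit order: Perth, Lima, Tunis, Manila, Milan, Dubai, Porto, Quito, Tokyo, Doha, Kyoto, Riga, Oslo, Kigali, Bogota, Vilnius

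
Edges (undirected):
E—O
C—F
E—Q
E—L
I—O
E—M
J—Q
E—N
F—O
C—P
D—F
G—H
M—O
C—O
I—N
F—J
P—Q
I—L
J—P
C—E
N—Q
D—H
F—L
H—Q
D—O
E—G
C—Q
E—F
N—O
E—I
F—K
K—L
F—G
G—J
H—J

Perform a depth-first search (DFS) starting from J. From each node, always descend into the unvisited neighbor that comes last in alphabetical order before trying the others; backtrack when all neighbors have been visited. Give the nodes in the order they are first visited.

J -> Q -> P -> C -> O -> N -> I -> L -> K -> F -> G -> H -> D -> E -> M

Visit J
J → Q
Q → P
P → C
C → O
O → N
N → I
I → L
L → K
K → F
F → G
G → H
H → D
G → E
E → M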